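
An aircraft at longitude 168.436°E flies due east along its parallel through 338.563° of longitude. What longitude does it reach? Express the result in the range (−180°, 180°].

Start at +168.436°; shift +338.563° → +506.999°.
+506.999° lies outside (−180°, 180°]; subtract 360° → +146.999°.

146.999°E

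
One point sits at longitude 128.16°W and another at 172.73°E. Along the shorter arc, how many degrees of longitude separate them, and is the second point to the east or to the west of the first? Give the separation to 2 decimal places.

Raw difference: 172.73 − -128.16 = 300.89°.
Normalise into (−180°, 180°]: 300.89° − 360° = -59.11°.
Negative ⇒ the second point lies to the west; separation 59.11°.

59.11° west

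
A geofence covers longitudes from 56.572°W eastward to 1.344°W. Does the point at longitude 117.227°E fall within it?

Band width going east from -56.572° to -1.344°: ((-1.344 − -56.572) mod 360) = 55.228°.
Offset of +117.227° east of the west edge: ((117.227 − -56.572) mod 360) = 173.799°.
173.799° > 55.228° ⇒ outside.

No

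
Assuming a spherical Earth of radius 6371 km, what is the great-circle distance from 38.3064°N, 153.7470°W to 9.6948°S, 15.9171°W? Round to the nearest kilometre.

Δλ = -15.9171 − -153.7470 = 137.8299°.
Δφ = -9.6948 − 38.3064 = -48.0012°.
a = sin²(Δφ/2) + cos φ₁ · cos φ₂ · sin²(Δλ/2) = 0.838835.
c = 2·atan2(√a, √(1−a)) = 2.31538 rad → d = 6371·c ≈ 14751.32 km.

14751 km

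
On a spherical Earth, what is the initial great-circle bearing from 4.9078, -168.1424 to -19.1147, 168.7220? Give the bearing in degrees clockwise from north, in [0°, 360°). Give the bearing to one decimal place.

222.8°

Δλ = 168.7220 − -168.1424 = 336.8644°; wrapped into (−180°, 180°]: -23.1356°.
θ = atan2( sin Δλ · cos φ₂ , cos φ₁ · sin φ₂ − sin φ₁ · cos φ₂ · cos Δλ )
  = atan2(-0.37125, -0.40059) = -137.178° → normalised to [0°, 360°): 222.822°.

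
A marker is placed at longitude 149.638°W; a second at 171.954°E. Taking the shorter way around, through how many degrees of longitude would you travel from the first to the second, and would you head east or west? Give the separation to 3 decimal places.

Raw difference: 171.954 − -149.638 = 321.592°.
Normalise into (−180°, 180°]: 321.592° − 360° = -38.408°.
Negative ⇒ the second point lies to the west; separation 38.408°.

38.408° west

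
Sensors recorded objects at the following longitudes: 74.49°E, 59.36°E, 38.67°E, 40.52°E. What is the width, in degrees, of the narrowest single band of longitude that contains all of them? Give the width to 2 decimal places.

Sort the longitudes: +38.67°, +40.52°, +59.36°, +74.49°.
Eastward gaps between consecutive values (wrapping around): 1.85°, 18.84°, 15.13°, 324.18°.
Largest gap = 324.18° ⇒ minimal covering band is its complement: 360° − 324.18° = 35.82°.
Band runs from +38.67° eastward to +74.49°.

35.82°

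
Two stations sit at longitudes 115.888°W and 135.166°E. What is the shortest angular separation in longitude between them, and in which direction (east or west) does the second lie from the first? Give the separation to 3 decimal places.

Raw difference: 135.166 − -115.888 = 251.054°.
Normalise into (−180°, 180°]: 251.054° − 360° = -108.946°.
Negative ⇒ the second point lies to the west; separation 108.946°.

108.946° west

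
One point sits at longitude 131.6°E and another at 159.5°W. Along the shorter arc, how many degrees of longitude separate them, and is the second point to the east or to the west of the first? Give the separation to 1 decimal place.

68.9° east

Raw difference: -159.5 − 131.6 = -291.1°.
Normalise into (−180°, 180°]: -291.1° + 360° = 68.9°.
Positive ⇒ the second point lies to the east; separation 68.9°.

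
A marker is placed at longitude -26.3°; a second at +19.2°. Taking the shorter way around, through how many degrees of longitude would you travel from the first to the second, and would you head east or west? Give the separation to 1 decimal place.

45.5° east

Raw difference: 19.2 − -26.3 = 45.5°.
Normalise into (−180°, 180°]: 45.5° stays 45.5°.
Positive ⇒ the second point lies to the east; separation 45.5°.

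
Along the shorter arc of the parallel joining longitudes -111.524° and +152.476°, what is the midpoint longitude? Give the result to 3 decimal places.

-159.524°

Signed shortest Δλ from -111.524° to +152.476° is -96.000°.
Midpoint longitude = -111.524° + (-96.000°)/2 = -111.524° − 48.000° = -159.524°.
(The naïve average (-111.524 + +152.476)/2 = 20.476° is on the wrong side of the globe.)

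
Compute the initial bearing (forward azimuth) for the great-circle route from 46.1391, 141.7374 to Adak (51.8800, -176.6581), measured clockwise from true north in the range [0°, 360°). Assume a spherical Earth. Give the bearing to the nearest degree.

Δλ = -176.6581 − 141.7374 = -318.3955°; wrapped into (−180°, 180°]: 41.6045°.
θ = atan2( sin Δλ · cos φ₂ , cos φ₁ · sin φ₂ − sin φ₁ · cos φ₂ · cos Δλ )
  = atan2(0.40988, 0.21231) = 62.617° → normalised to [0°, 360°): 62.617°.

63°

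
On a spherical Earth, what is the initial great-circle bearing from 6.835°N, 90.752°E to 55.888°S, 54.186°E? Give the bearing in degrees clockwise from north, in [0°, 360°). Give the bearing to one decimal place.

200.9°

Δλ = 54.186 − 90.752 = -36.566°.
θ = atan2( sin Δλ · cos φ₂ , cos φ₁ · sin φ₂ − sin φ₁ · cos φ₂ · cos Δλ )
  = atan2(-0.33410, -0.87566) = -159.116° → normalised to [0°, 360°): 200.884°.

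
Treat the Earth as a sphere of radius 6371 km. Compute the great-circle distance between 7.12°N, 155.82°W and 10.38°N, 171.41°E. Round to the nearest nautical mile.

1954 nmi

Δλ = 171.41 − -155.82 = 327.23°; wrapped into (−180°, 180°]: -32.77°.
Δφ = 10.38 − 7.12 = 3.26°.
a = sin²(Δφ/2) + cos φ₁ · cos φ₂ · sin²(Δλ/2) = 0.078478.
c = 2·atan2(√a, √(1−a)) = 0.56788 rad → d = 6371·c ≈ 3617.96 km ≈ 1953.54 nmi.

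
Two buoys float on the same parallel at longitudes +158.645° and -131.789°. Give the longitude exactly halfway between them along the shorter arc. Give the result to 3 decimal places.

-166.572°

Signed shortest Δλ from +158.645° to -131.789° is +69.566°.
Midpoint longitude = +158.645° + (+69.566°)/2 = +158.645° + 34.783° = +193.428°.
Normalise into (−180°, 180°]: -166.572°.
(The naïve average (+158.645 + -131.789)/2 = 13.428° is on the wrong side of the globe.)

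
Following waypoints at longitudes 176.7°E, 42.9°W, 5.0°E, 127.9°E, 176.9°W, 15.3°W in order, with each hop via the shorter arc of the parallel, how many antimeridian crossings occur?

2

Leg 1: +176.7° → -42.9°, shortest Δλ = 140.4° (east) — crosses 180°.
Leg 2: -42.9° → +5.0°, shortest Δλ = 47.9° (east) — does not cross 180°.
Leg 3: +5.0° → +127.9°, shortest Δλ = 122.9° (east) — does not cross 180°.
Leg 4: +127.9° → -176.9°, shortest Δλ = 55.2° (east) — crosses 180°.
Leg 5: -176.9° → -15.3°, shortest Δλ = 161.6° (east) — does not cross 180°.
Total crossings: 2.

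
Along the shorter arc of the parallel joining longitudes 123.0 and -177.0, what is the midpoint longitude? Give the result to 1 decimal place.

+153.0°

Signed shortest Δλ from +123.0° to -177.0° is +60.0°.
Midpoint longitude = +123.0° + (+60.0°)/2 = +123.0° + 30.0° = +153.0°.
(The naïve average (+123.0 + -177.0)/2 = -27.0° is on the wrong side of the globe.)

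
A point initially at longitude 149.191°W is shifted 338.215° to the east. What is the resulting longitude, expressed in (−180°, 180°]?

170.976°W

Start at -149.191°; shift +338.215° → +189.024°.
+189.024° lies outside (−180°, 180°]; subtract 360° → -170.976°.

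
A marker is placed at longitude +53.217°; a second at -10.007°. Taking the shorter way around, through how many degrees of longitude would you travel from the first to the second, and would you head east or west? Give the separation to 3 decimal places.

Raw difference: -10.007 − 53.217 = -63.224°.
Normalise into (−180°, 180°]: -63.224° stays -63.224°.
Negative ⇒ the second point lies to the west; separation 63.224°.

63.224° west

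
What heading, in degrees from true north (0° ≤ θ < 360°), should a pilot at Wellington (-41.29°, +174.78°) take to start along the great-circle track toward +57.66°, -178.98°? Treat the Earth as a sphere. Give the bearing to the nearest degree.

3°

Δλ = -178.98 − 174.78 = -353.76°; wrapped into (−180°, 180°]: 6.24°.
θ = atan2( sin Δλ · cos φ₂ , cos φ₁ · sin φ₂ − sin φ₁ · cos φ₂ · cos Δλ )
  = atan2(0.05814, 0.98573) = 3.376° → normalised to [0°, 360°): 3.376°.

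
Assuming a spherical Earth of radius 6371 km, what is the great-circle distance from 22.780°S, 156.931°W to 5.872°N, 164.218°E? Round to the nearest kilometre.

Δλ = 164.218 − -156.931 = 321.149°; wrapped into (−180°, 180°]: -38.851°.
Δφ = 5.872 − -22.780 = 28.652°.
a = sin²(Δφ/2) + cos φ₁ · cos φ₂ · sin²(Δλ/2) = 0.162673.
c = 2·atan2(√a, √(1−a)) = 0.83030 rad → d = 6371·c ≈ 5289.85 km.

5290 km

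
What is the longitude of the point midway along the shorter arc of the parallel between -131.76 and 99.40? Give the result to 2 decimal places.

+163.82°

Signed shortest Δλ from -131.76° to +99.40° is -128.84°.
Midpoint longitude = -131.76° + (-128.84°)/2 = -131.76° − 64.42° = -196.18°.
Normalise into (−180°, 180°]: +163.82°.
(The naïve average (-131.76 + +99.40)/2 = -16.18° is on the wrong side of the globe.)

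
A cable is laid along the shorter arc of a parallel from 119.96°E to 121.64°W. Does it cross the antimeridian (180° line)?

Yes

Naïve |-121.64 − 119.96| = 241.6° > 180°, so the shorter arc goes the other way round — across 180°.
Signed shortest Δλ = ((-121.64 − 119.96 + 180) mod 360) − 180 = 118.4°.
Going east by 118.4° from +119.96° passes through 180° before reaching -121.64°.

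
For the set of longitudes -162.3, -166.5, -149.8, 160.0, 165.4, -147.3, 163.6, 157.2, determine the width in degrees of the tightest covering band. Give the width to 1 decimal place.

55.5°

Sort the longitudes: -166.5°, -162.3°, -149.8°, -147.3°, +157.2°, +160.0°, +163.6°, +165.4°.
Eastward gaps between consecutive values (wrapping around): 4.2°, 12.5°, 2.5°, 304.5°, 2.8°, 3.6°, 1.8°, 28.1°.
Largest gap = 304.5° ⇒ minimal covering band is its complement: 360° − 304.5° = 55.5°.
Band runs from +157.2° eastward to -147.3°, crossing the antimeridian.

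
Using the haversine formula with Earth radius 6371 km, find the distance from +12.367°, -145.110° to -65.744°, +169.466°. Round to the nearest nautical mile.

5106 nmi

Δλ = 169.466 − -145.110 = 314.576°; wrapped into (−180°, 180°]: -45.424°.
Δφ = -65.744 − 12.367 = -78.111°.
a = sin²(Δφ/2) + cos φ₁ · cos φ₂ · sin²(Δλ/2) = 0.456812.
c = 2·atan2(√a, √(1−a)) = 1.48431 rad → d = 6371·c ≈ 9456.55 km ≈ 5106.13 nmi.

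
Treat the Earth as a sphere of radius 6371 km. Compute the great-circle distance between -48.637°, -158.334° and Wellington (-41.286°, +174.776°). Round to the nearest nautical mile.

Δλ = 174.776 − -158.334 = 333.110°; wrapped into (−180°, 180°]: -26.890°.
Δφ = -41.286 − -48.637 = 7.351°.
a = sin²(Δφ/2) + cos φ₁ · cos φ₂ · sin²(Δλ/2) = 0.030955.
c = 2·atan2(√a, √(1−a)) = 0.35372 rad → d = 6371·c ≈ 2253.55 km ≈ 1216.82 nmi.

1217 nmi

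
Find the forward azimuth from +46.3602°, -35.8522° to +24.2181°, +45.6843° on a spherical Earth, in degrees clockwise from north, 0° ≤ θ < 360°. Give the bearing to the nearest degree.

Δλ = 45.6843 − -35.8522 = 81.5365°.
θ = atan2( sin Δλ · cos φ₂ , cos φ₁ · sin φ₂ − sin φ₁ · cos φ₂ · cos Δλ )
  = atan2(0.90206, 0.18596) = 78.352° → normalised to [0°, 360°): 78.352°.

78°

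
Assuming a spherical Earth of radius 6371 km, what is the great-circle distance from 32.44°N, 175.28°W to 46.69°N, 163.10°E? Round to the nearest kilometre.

Δλ = 163.10 − -175.28 = 338.38°; wrapped into (−180°, 180°]: -21.62°.
Δφ = 46.69 − 32.44 = 14.25°.
a = sin²(Δφ/2) + cos φ₁ · cos φ₂ · sin²(Δλ/2) = 0.035748.
c = 2·atan2(√a, √(1−a)) = 0.38043 rad → d = 6371·c ≈ 2423.74 km.

2424 km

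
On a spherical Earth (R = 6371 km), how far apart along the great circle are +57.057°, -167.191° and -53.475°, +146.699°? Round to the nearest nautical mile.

Δλ = 146.699 − -167.191 = 313.890°; wrapped into (−180°, 180°]: -46.110°.
Δφ = -53.475 − 57.057 = -110.532°.
a = sin²(Δφ/2) + cos φ₁ · cos φ₂ · sin²(Δλ/2) = 0.725002.
c = 2·atan2(√a, √(1−a)) = 2.03757 rad → d = 6371·c ≈ 12981.33 km ≈ 7009.36 nmi.

7009 nmi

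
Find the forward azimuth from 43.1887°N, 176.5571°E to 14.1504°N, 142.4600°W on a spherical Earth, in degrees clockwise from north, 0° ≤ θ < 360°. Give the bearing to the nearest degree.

Δλ = -142.4600 − 176.5571 = -319.0171°; wrapped into (−180°, 180°]: 40.9829°.
θ = atan2( sin Δλ · cos φ₂ , cos φ₁ · sin φ₂ − sin φ₁ · cos φ₂ · cos Δλ )
  = atan2(0.63593, -0.32274) = 116.908° → normalised to [0°, 360°): 116.908°.

117°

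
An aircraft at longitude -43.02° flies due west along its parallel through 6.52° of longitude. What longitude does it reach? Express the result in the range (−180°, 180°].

Start at -43.02°; shift −6.52° → -49.54°.
-49.54° already lies in (−180°, 180°].

-49.54°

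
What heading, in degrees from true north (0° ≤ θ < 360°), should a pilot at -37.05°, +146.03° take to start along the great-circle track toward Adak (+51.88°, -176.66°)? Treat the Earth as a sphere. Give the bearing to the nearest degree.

22°

Δλ = -176.66 − 146.03 = -322.69°; wrapped into (−180°, 180°]: 37.31°.
θ = atan2( sin Δλ · cos φ₂ , cos φ₁ · sin φ₂ − sin φ₁ · cos φ₂ · cos Δλ )
  = atan2(0.37417, 0.92372) = 22.051° → normalised to [0°, 360°): 22.051°.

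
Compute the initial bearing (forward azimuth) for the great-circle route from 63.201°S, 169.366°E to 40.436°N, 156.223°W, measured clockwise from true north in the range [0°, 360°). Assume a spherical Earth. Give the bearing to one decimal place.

Δλ = -156.223 − 169.366 = -325.589°; wrapped into (−180°, 180°]: 34.411°.
θ = atan2( sin Δλ · cos φ₂ , cos φ₁ · sin φ₂ − sin φ₁ · cos φ₂ · cos Δλ )
  = atan2(0.43013, 0.85292) = 26.762° → normalised to [0°, 360°): 26.762°.

26.8°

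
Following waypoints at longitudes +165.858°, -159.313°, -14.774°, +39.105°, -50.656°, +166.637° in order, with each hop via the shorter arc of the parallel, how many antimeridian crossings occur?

Leg 1: +165.858° → -159.313°, shortest Δλ = 34.829° (east) — crosses 180°.
Leg 2: -159.313° → -14.774°, shortest Δλ = 144.539° (east) — does not cross 180°.
Leg 3: -14.774° → +39.105°, shortest Δλ = 53.879° (east) — does not cross 180°.
Leg 4: +39.105° → -50.656°, shortest Δλ = -89.761° (west) — does not cross 180°.
Leg 5: -50.656° → +166.637°, shortest Δλ = -142.707° (west) — crosses 180°.
Total crossings: 2.

2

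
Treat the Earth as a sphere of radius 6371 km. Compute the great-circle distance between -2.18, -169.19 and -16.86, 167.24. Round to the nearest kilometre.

Δλ = 167.24 − -169.19 = 336.43°; wrapped into (−180°, 180°]: -23.57°.
Δφ = -16.86 − -2.18 = -14.68°.
a = sin²(Δφ/2) + cos φ₁ · cos φ₂ · sin²(Δλ/2) = 0.056214.
c = 2·atan2(√a, √(1−a)) = 0.47875 rad → d = 6371·c ≈ 3050.10 km.

3050 km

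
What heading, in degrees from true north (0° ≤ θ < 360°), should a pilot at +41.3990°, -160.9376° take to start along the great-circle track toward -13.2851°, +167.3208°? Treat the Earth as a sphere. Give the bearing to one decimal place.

215.4°

Δλ = 167.3208 − -160.9376 = 328.2584°; wrapped into (−180°, 180°]: -31.7416°.
θ = atan2( sin Δλ · cos φ₂ , cos φ₁ · sin φ₂ − sin φ₁ · cos φ₂ · cos Δλ )
  = atan2(-0.51201, -0.71971) = -144.572° → normalised to [0°, 360°): 215.428°.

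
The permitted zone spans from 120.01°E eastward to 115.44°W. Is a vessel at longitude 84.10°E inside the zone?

Band width going east from +120.01° to -115.44°: ((-115.44 − 120.01) mod 360) = 124.55°.
Offset of +84.10° east of the west edge: ((84.10 − 120.01) mod 360) = 324.09°.
324.09° > 124.55° ⇒ outside.

No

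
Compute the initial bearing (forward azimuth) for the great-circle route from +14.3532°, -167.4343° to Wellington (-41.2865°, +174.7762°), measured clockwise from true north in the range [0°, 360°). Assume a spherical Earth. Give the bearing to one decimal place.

195.7°

Δλ = 174.7762 − -167.4343 = 342.2105°; wrapped into (−180°, 180°]: -17.7895°.
θ = atan2( sin Δλ · cos φ₂ , cos φ₁ · sin φ₂ − sin φ₁ · cos φ₂ · cos Δλ )
  = atan2(-0.22957, -0.81660) = -164.297° → normalised to [0°, 360°): 195.703°.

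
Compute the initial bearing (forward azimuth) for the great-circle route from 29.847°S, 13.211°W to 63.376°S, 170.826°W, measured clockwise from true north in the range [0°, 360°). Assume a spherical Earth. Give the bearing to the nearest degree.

Δλ = -170.826 − -13.211 = -157.615°.
θ = atan2( sin Δλ · cos φ₂ , cos φ₁ · sin φ₂ − sin φ₁ · cos φ₂ · cos Δλ )
  = atan2(-0.17066, -0.98161) = -170.137° → normalised to [0°, 360°): 189.863°.

190°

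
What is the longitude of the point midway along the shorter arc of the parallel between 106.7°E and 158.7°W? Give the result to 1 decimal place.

154.0°E

Signed shortest Δλ from +106.7° to -158.7° is +94.6°.
Midpoint longitude = +106.7° + (+94.6°)/2 = +106.7° + 47.3° = +154.0°.
(The naïve average (+106.7 + -158.7)/2 = -26.0° is on the wrong side of the globe.)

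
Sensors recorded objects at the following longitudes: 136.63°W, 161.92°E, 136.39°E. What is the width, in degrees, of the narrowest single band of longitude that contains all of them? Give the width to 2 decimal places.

Sort the longitudes: -136.63°, +136.39°, +161.92°.
Eastward gaps between consecutive values (wrapping around): 273.02°, 25.53°, 61.45°.
Largest gap = 273.02° ⇒ minimal covering band is its complement: 360° − 273.02° = 86.98°.
Band runs from +136.39° eastward to -136.63°, crossing the antimeridian.

86.98°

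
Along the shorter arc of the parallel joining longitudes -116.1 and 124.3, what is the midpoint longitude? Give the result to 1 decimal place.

Signed shortest Δλ from -116.1° to +124.3° is -119.6°.
Midpoint longitude = -116.1° + (-119.6°)/2 = -116.1° − 59.8° = -175.9°.
(The naïve average (-116.1 + +124.3)/2 = 4.1° is on the wrong side of the globe.)

-175.9°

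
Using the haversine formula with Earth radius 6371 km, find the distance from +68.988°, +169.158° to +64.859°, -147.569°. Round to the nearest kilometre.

Δλ = -147.569 − 169.158 = -316.727°; wrapped into (−180°, 180°]: 43.273°.
Δφ = 64.859 − 68.988 = -4.129°.
a = sin²(Δφ/2) + cos φ₁ · cos φ₂ · sin²(Δλ/2) = 0.022008.
c = 2·atan2(√a, √(1−a)) = 0.29780 rad → d = 6371·c ≈ 1897.29 km.

1897 km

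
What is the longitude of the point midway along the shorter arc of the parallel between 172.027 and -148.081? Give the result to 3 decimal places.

-168.027°

Signed shortest Δλ from +172.027° to -148.081° is +39.892°.
Midpoint longitude = +172.027° + (+39.892°)/2 = +172.027° + 19.946° = +191.973°.
Normalise into (−180°, 180°]: -168.027°.
(The naïve average (+172.027 + -148.081)/2 = 11.973° is on the wrong side of the globe.)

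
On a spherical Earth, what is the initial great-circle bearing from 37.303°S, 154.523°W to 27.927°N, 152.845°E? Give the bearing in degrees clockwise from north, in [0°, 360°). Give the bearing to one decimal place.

314.8°

Δλ = 152.845 − -154.523 = 307.368°; wrapped into (−180°, 180°]: -52.632°.
θ = atan2( sin Δλ · cos φ₂ , cos φ₁ · sin φ₂ − sin φ₁ · cos φ₂ · cos Δλ )
  = atan2(-0.70220, 0.69753) = -45.191° → normalised to [0°, 360°): 314.809°.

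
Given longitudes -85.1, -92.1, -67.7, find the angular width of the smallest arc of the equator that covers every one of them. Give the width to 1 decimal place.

Sort the longitudes: -92.1°, -85.1°, -67.7°.
Eastward gaps between consecutive values (wrapping around): 7.0°, 17.4°, 335.6°.
Largest gap = 335.6° ⇒ minimal covering band is its complement: 360° − 335.6° = 24.4°.
Band runs from -92.1° eastward to -67.7°.

24.4°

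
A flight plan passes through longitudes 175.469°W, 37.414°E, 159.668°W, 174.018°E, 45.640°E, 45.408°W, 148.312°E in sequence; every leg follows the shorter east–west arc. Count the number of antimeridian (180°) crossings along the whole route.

Leg 1: -175.469° → +37.414°, shortest Δλ = -147.117° (west) — crosses 180°.
Leg 2: +37.414° → -159.668°, shortest Δλ = 162.918° (east) — crosses 180°.
Leg 3: -159.668° → +174.018°, shortest Δλ = -26.314° (west) — crosses 180°.
Leg 4: +174.018° → +45.640°, shortest Δλ = -128.378° (west) — does not cross 180°.
Leg 5: +45.640° → -45.408°, shortest Δλ = -91.048° (west) — does not cross 180°.
Leg 6: -45.408° → +148.312°, shortest Δλ = -166.28° (west) — crosses 180°.
Total crossings: 4.

4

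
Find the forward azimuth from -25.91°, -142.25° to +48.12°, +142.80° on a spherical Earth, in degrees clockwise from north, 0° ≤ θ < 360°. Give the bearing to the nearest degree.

Δλ = 142.80 − -142.25 = 285.05°; wrapped into (−180°, 180°]: -74.95°.
θ = atan2( sin Δλ · cos φ₂ , cos φ₁ · sin φ₂ − sin φ₁ · cos φ₂ · cos Δλ )
  = atan2(-0.64467, 0.74545) = -40.854° → normalised to [0°, 360°): 319.146°.

319°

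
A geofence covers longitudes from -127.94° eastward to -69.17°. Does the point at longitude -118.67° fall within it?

Band width going east from -127.94° to -69.17°: ((-69.17 − -127.94) mod 360) = 58.77°.
Offset of -118.67° east of the west edge: ((-118.67 − -127.94) mod 360) = 9.27°.
9.27° ≤ 58.77° ⇒ inside.

Yes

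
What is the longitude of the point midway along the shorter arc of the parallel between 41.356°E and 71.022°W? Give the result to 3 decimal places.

14.833°W

Signed shortest Δλ from +41.356° to -71.022° is -112.378°.
Midpoint longitude = +41.356° + (-112.378°)/2 = +41.356° − 56.189° = -14.833°.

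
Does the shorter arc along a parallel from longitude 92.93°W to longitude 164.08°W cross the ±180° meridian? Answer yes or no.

Signed shortest Δλ = ((-164.08 − -92.93 + 180) mod 360) − 180 = -71.15°.
Going west by 71.15° from -92.93° reaches -164.08° without touching 180°.

No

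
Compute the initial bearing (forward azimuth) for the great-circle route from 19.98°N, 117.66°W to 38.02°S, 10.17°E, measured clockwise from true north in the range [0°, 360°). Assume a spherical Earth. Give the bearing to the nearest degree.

124°

Δλ = 10.17 − -117.66 = 127.83°.
θ = atan2( sin Δλ · cos φ₂ , cos φ₁ · sin φ₂ − sin φ₁ · cos φ₂ · cos Δλ )
  = atan2(0.62223, -0.41377) = 123.623° → normalised to [0°, 360°): 123.623°.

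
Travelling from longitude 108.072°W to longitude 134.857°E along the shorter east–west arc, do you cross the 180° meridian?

Naïve |134.857 − -108.072| = 242.929° > 180°, so the shorter arc goes the other way round — across 180°.
Signed shortest Δλ = ((134.857 − -108.072 + 180) mod 360) − 180 = -117.071°.
Going west by 117.071° from -108.072° passes through 180° before reaching +134.857°.

Yes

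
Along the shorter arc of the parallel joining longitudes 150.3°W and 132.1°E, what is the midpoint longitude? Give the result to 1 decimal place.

170.9°E

Signed shortest Δλ from -150.3° to +132.1° is -77.6°.
Midpoint longitude = -150.3° + (-77.6°)/2 = -150.3° − 38.8° = -189.1°.
Normalise into (−180°, 180°]: +170.9°.
(The naïve average (-150.3 + +132.1)/2 = -9.1° is on the wrong side of the globe.)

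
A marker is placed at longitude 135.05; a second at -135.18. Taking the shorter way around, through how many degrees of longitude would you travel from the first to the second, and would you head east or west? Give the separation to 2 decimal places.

89.77° east

Raw difference: -135.18 − 135.05 = -270.23°.
Normalise into (−180°, 180°]: -270.23° + 360° = 89.77°.
Positive ⇒ the second point lies to the east; separation 89.77°.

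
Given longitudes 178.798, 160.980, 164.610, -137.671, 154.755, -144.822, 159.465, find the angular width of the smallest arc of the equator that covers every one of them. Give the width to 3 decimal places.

Sort the longitudes: -144.822°, -137.671°, +154.755°, +159.465°, +160.980°, +164.610°, +178.798°.
Eastward gaps between consecutive values (wrapping around): 7.151°, 292.426°, 4.710°, 1.515°, 3.630°, 14.188°, 36.380°.
Largest gap = 292.426° ⇒ minimal covering band is its complement: 360° − 292.426° = 67.574°.
Band runs from +154.755° eastward to -137.671°, crossing the antimeridian.

67.574°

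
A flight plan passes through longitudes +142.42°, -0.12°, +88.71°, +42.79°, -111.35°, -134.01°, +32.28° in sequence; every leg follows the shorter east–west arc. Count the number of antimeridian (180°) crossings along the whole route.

Leg 1: +142.42° → -0.12°, shortest Δλ = -142.54° (west) — does not cross 180°.
Leg 2: -0.12° → +88.71°, shortest Δλ = 88.83° (east) — does not cross 180°.
Leg 3: +88.71° → +42.79°, shortest Δλ = -45.92° (west) — does not cross 180°.
Leg 4: +42.79° → -111.35°, shortest Δλ = -154.14° (west) — does not cross 180°.
Leg 5: -111.35° → -134.01°, shortest Δλ = -22.66° (west) — does not cross 180°.
Leg 6: -134.01° → +32.28°, shortest Δλ = 166.29° (east) — does not cross 180°.
Total crossings: 0.

0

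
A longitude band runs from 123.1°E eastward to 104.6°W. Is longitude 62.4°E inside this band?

Band width going east from +123.1° to -104.6°: ((-104.6 − 123.1) mod 360) = 132.3°.
Offset of +62.4° east of the west edge: ((62.4 − 123.1) mod 360) = 299.3°.
299.3° > 132.3° ⇒ outside.

No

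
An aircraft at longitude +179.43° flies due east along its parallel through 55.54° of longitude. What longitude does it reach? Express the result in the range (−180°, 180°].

Start at +179.43°; shift +55.54° → +234.97°.
+234.97° lies outside (−180°, 180°]; subtract 360° → -125.03°.

-125.03°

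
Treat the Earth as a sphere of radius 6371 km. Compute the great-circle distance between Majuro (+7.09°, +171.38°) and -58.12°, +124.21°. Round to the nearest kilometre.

8388 km

Δλ = 124.21 − 171.38 = -47.17°.
Δφ = -58.12 − 7.09 = -65.21°.
a = sin²(Δφ/2) + cos φ₁ · cos φ₂ · sin²(Δλ/2) = 0.374255.
c = 2·atan2(√a, √(1−a)) = 1.31658 rad → d = 6371·c ≈ 8387.92 km.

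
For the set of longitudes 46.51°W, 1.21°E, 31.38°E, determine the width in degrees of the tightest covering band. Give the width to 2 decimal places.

Sort the longitudes: -46.51°, +1.21°, +31.38°.
Eastward gaps between consecutive values (wrapping around): 47.72°, 30.17°, 282.11°.
Largest gap = 282.11° ⇒ minimal covering band is its complement: 360° − 282.11° = 77.89°.
Band runs from -46.51° eastward to +31.38°.

77.89°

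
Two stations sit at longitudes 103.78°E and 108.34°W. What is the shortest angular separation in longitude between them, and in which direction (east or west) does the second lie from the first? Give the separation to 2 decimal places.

Raw difference: -108.34 − 103.78 = -212.12°.
Normalise into (−180°, 180°]: -212.12° + 360° = 147.88°.
Positive ⇒ the second point lies to the east; separation 147.88°.

147.88° east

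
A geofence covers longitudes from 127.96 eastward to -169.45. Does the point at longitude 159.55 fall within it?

Yes

Band width going east from +127.96° to -169.45°: ((-169.45 − 127.96) mod 360) = 62.59°.
Offset of +159.55° east of the west edge: ((159.55 − 127.96) mod 360) = 31.59°.
31.59° ≤ 62.59° ⇒ inside.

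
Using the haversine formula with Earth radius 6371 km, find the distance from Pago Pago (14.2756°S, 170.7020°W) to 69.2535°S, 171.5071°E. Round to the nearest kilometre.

6240 km

Δλ = 171.5071 − -170.7020 = 342.2091°; wrapped into (−180°, 180°]: -17.7909°.
Δφ = -69.2535 − -14.2756 = -54.9779°.
a = sin²(Δφ/2) + cos φ₁ · cos φ₂ · sin²(Δλ/2) = 0.221262.
c = 2·atan2(√a, √(1−a)) = 0.97945 rad → d = 6371·c ≈ 6240.11 km.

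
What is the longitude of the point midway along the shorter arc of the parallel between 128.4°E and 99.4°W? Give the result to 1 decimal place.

165.5°W

Signed shortest Δλ from +128.4° to -99.4° is +132.2°.
Midpoint longitude = +128.4° + (+132.2°)/2 = +128.4° + 66.1° = +194.5°.
Normalise into (−180°, 180°]: -165.5°.
(The naïve average (+128.4 + -99.4)/2 = 14.5° is on the wrong side of the globe.)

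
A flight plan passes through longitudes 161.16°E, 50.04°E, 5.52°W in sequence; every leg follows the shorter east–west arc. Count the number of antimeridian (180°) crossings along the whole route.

0

Leg 1: +161.16° → +50.04°, shortest Δλ = -111.12° (west) — does not cross 180°.
Leg 2: +50.04° → -5.52°, shortest Δλ = -55.56° (west) — does not cross 180°.
Total crossings: 0.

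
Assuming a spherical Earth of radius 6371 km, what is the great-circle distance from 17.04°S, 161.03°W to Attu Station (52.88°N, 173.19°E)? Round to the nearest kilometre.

8160 km

Δλ = 173.19 − -161.03 = 334.22°; wrapped into (−180°, 180°]: -25.78°.
Δφ = 52.88 − -17.04 = 69.92°.
a = sin²(Δφ/2) + cos φ₁ · cos φ₂ · sin²(Δλ/2) = 0.357048.
c = 2·atan2(√a, √(1−a)) = 1.28085 rad → d = 6371·c ≈ 8160.27 km.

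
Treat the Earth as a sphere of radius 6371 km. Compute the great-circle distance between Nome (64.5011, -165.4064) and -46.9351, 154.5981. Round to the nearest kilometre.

12869 km

Δλ = 154.5981 − -165.4064 = 320.0045°; wrapped into (−180°, 180°]: -39.9955°.
Δφ = -46.9351 − 64.5011 = -111.4362°.
a = sin²(Δφ/2) + cos φ₁ · cos φ₂ · sin²(Δλ/2) = 0.717111.
c = 2·atan2(√a, √(1−a)) = 2.01997 rad → d = 6371·c ≈ 12869.23 km.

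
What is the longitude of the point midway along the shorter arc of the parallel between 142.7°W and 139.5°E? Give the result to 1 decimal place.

Signed shortest Δλ from -142.7° to +139.5° is -77.8°.
Midpoint longitude = -142.7° + (-77.8°)/2 = -142.7° − 38.9° = -181.6°.
Normalise into (−180°, 180°]: +178.4°.
(The naïve average (-142.7 + +139.5)/2 = -1.6° is on the wrong side of the globe.)

178.4°E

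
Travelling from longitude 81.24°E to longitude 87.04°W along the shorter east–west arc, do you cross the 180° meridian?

Signed shortest Δλ = ((-87.04 − 81.24 + 180) mod 360) − 180 = -168.28°.
Going west by 168.28° from +81.24° reaches -87.04° without touching 180°.

No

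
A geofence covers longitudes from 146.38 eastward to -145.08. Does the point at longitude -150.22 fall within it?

Band width going east from +146.38° to -145.08°: ((-145.08 − 146.38) mod 360) = 68.54°.
Offset of -150.22° east of the west edge: ((-150.22 − 146.38) mod 360) = 63.40°.
63.40° ≤ 68.54° ⇒ inside.

Yes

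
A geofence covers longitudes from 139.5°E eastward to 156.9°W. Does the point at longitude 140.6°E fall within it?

Band width going east from +139.5° to -156.9°: ((-156.9 − 139.5) mod 360) = 63.6°.
Offset of +140.6° east of the west edge: ((140.6 − 139.5) mod 360) = 1.1°.
1.1° ≤ 63.6° ⇒ inside.

Yes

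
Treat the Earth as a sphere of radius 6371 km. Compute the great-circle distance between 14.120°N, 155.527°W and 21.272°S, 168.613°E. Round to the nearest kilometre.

5550 km

Δλ = 168.613 − -155.527 = 324.140°; wrapped into (−180°, 180°]: -35.860°.
Δφ = -21.272 − 14.120 = -35.392°.
a = sin²(Δφ/2) + cos φ₁ · cos φ₂ · sin²(Δλ/2) = 0.178045.
c = 2·atan2(√a, √(1−a)) = 0.87120 rad → d = 6371·c ≈ 5550.40 km.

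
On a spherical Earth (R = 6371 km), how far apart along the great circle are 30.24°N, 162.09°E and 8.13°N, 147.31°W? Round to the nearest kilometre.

Δλ = -147.31 − 162.09 = -309.40°; wrapped into (−180°, 180°]: 50.60°.
Δφ = 8.13 − 30.24 = -22.11°.
a = sin²(Δφ/2) + cos φ₁ · cos φ₂ · sin²(Δλ/2) = 0.192965.
c = 2·atan2(√a, √(1−a)) = 0.90959 rad → d = 6371·c ≈ 5795.00 km.

5795 km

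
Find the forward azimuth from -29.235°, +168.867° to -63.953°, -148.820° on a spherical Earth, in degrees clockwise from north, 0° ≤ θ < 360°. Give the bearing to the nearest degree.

Δλ = -148.820 − 168.867 = -317.687°; wrapped into (−180°, 180°]: 42.313°.
θ = atan2( sin Δλ · cos φ₂ , cos φ₁ · sin φ₂ − sin φ₁ · cos φ₂ · cos Δλ )
  = atan2(0.29560, -0.62541) = 154.702° → normalised to [0°, 360°): 154.702°.

155°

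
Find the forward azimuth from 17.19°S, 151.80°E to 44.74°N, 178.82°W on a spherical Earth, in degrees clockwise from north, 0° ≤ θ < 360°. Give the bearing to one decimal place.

22.2°

Δλ = -178.82 − 151.80 = -330.62°; wrapped into (−180°, 180°]: 29.38°.
θ = atan2( sin Δλ · cos φ₂ , cos φ₁ · sin φ₂ − sin φ₁ · cos φ₂ · cos Δλ )
  = atan2(0.34848, 0.85537) = 22.166° → normalised to [0°, 360°): 22.166°.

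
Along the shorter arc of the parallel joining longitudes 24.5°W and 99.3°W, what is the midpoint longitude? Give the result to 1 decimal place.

61.9°W

Signed shortest Δλ from -24.5° to -99.3° is -74.8°.
Midpoint longitude = -24.5° + (-74.8°)/2 = -24.5° − 37.4° = -61.9°.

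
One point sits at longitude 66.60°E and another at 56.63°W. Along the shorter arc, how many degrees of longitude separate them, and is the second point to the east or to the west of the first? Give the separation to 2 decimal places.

Raw difference: -56.63 − 66.60 = -123.23°.
Normalise into (−180°, 180°]: -123.23° stays -123.23°.
Negative ⇒ the second point lies to the west; separation 123.23°.

123.23° west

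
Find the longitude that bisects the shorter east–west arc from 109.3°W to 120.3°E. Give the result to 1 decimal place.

174.5°W

Signed shortest Δλ from -109.3° to +120.3° is -130.4°.
Midpoint longitude = -109.3° + (-130.4°)/2 = -109.3° − 65.2° = -174.5°.
(The naïve average (-109.3 + +120.3)/2 = 5.5° is on the wrong side of the globe.)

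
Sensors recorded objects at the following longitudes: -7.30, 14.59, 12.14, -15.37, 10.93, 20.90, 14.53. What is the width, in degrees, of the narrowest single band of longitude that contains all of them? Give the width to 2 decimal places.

Sort the longitudes: -15.37°, -7.30°, +10.93°, +12.14°, +14.53°, +14.59°, +20.90°.
Eastward gaps between consecutive values (wrapping around): 8.07°, 18.23°, 1.21°, 2.39°, 0.06°, 6.31°, 323.73°.
Largest gap = 323.73° ⇒ minimal covering band is its complement: 360° − 323.73° = 36.27°.
Band runs from -15.37° eastward to +20.90°.

36.27°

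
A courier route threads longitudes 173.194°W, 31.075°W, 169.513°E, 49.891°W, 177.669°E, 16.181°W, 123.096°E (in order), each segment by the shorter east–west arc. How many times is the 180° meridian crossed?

Leg 1: -173.194° → -31.075°, shortest Δλ = 142.119° (east) — does not cross 180°.
Leg 2: -31.075° → +169.513°, shortest Δλ = -159.412° (west) — crosses 180°.
Leg 3: +169.513° → -49.891°, shortest Δλ = 140.596° (east) — crosses 180°.
Leg 4: -49.891° → +177.669°, shortest Δλ = -132.44° (west) — crosses 180°.
Leg 5: +177.669° → -16.181°, shortest Δλ = 166.15° (east) — crosses 180°.
Leg 6: -16.181° → +123.096°, shortest Δλ = 139.277° (east) — does not cross 180°.
Total crossings: 4.

4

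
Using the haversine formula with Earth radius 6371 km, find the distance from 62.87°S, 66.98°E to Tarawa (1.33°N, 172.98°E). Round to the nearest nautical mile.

5909 nmi

Δλ = 172.98 − 66.98 = 106.00°.
Δφ = 1.33 − -62.87 = 64.20°.
a = sin²(Δφ/2) + cos φ₁ · cos φ₂ · sin²(Δλ/2) = 0.573158.
c = 2·atan2(√a, √(1−a)) = 1.71764 rad → d = 6371·c ≈ 10943.09 km ≈ 5908.79 nmi.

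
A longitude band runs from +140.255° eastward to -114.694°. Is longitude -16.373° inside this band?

No

Band width going east from +140.255° to -114.694°: ((-114.694 − 140.255) mod 360) = 105.051°.
Offset of -16.373° east of the west edge: ((-16.373 − 140.255) mod 360) = 203.372°.
203.372° > 105.051° ⇒ outside.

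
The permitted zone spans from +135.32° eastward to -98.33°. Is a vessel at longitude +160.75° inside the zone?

Band width going east from +135.32° to -98.33°: ((-98.33 − 135.32) mod 360) = 126.35°.
Offset of +160.75° east of the west edge: ((160.75 − 135.32) mod 360) = 25.43°.
25.43° ≤ 126.35° ⇒ inside.

Yes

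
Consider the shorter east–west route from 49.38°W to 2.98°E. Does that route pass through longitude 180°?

Signed shortest Δλ = ((2.98 − -49.38 + 180) mod 360) − 180 = 52.36°.
Going east by 52.36° from -49.38° reaches +2.98° without touching 180°.

No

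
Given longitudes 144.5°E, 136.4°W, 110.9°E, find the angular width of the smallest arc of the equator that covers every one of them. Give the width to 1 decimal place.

Sort the longitudes: -136.4°, +110.9°, +144.5°.
Eastward gaps between consecutive values (wrapping around): 247.3°, 33.6°, 79.1°.
Largest gap = 247.3° ⇒ minimal covering band is its complement: 360° − 247.3° = 112.7°.
Band runs from +110.9° eastward to -136.4°, crossing the antimeridian.

112.7°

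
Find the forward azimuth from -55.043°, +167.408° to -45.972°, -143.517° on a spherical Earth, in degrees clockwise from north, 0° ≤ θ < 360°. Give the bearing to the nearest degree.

Δλ = -143.517 − 167.408 = -310.925°; wrapped into (−180°, 180°]: 49.075°.
θ = atan2( sin Δλ · cos φ₂ , cos φ₁ · sin φ₂ − sin φ₁ · cos φ₂ · cos Δλ )
  = atan2(0.52513, -0.03882) = 94.228° → normalised to [0°, 360°): 94.228°.

94°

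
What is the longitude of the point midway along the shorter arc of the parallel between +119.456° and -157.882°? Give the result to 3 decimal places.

+160.787°

Signed shortest Δλ from +119.456° to -157.882° is +82.662°.
Midpoint longitude = +119.456° + (+82.662°)/2 = +119.456° + 41.331° = +160.787°.
(The naïve average (+119.456 + -157.882)/2 = -19.213° is on the wrong side of the globe.)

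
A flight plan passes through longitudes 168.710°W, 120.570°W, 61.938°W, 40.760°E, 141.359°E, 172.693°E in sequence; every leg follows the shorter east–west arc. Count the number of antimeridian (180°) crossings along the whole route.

Leg 1: -168.710° → -120.570°, shortest Δλ = 48.14° (east) — does not cross 180°.
Leg 2: -120.570° → -61.938°, shortest Δλ = 58.632° (east) — does not cross 180°.
Leg 3: -61.938° → +40.760°, shortest Δλ = 102.698° (east) — does not cross 180°.
Leg 4: +40.760° → +141.359°, shortest Δλ = 100.599° (east) — does not cross 180°.
Leg 5: +141.359° → +172.693°, shortest Δλ = 31.334° (east) — does not cross 180°.
Total crossings: 0.

0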